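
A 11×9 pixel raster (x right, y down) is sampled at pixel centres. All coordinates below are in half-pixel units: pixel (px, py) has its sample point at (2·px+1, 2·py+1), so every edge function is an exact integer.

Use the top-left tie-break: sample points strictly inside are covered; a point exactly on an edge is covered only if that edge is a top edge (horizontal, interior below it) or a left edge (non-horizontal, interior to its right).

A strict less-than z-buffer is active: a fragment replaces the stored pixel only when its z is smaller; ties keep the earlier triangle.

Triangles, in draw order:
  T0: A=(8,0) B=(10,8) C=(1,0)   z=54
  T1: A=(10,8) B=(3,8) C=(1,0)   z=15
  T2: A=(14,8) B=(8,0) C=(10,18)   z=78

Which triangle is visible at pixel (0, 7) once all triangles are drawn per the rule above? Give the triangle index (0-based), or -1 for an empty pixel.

T0:
  2·area = 56
  edge (8, 0)→(10, 8): d=(2,8) right/bottom  bias=-1
  edge (10, 8)→(1, 0): d=(-9,-8) top-left  bias=+0
  edge (1, 0)→(8, 0): d=(7,0) top-left  bias=+0
    (1,0)@(3, 1): e=[42,7,7] → █
    (2,0)@(5, 1): e=[26,23,7] → █
    (3,0)@(7, 1): e=[10,39,7] → █
    (4,0)@(9, 1): e=[-6,55,7] → ·
    (1,1)@(3, 3): e=[46,-11,21] → ·
    (2,1)@(5, 3): e=[30,5,21] → █
    (4,1)@(9, 3): e=[-2,37,21] → ·
    (2,2)@(5, 5): e=[34,-13,35] → ·
    (3,2)@(7, 5): e=[18,3,35] → █
    (4,2)@(9, 5): e=[2,19,35] → █
    (5,2)@(11, 5): e=[-14,35,35] → ·
    (3,3)@(7, 7): e=[22,-15,49] → ·
  covered (8 px):
    · █ █ █ · · · · · · ·
    · · █ █ · · · · · · ·
    · · · █ █ · · · · · ·
    · · · · █ · · · · · ·
    · · · · · · · · · · ·
    · · · · · · · · · · ·
    · · · · · · · · · · ·
    · · · · · · · · · · ·
    · · · · · · · · · · ·
T1:
  2·area = 56
  edge (10, 8)→(3, 8): d=(-7,0) right/bottom  bias=-1
  edge (3, 8)→(1, 0): d=(-2,-8) top-left  bias=+0
  edge (1, 0)→(10, 8): d=(9,8) right/bottom  bias=-1
    (1,1)@(3, 3): e=[35,10,11] → █
    (2,1)@(5, 3): e=[35,26,-5] → ·
    (1,2)@(3, 5): e=[21,6,29] → █
    (2,2)@(5, 5): e=[21,22,13] → █
    (3,2)@(7, 5): e=[21,38,-3] → ·
    (1,3)@(3, 7): e=[7,2,47] → █
    (3,3)@(7, 7): e=[7,34,15] → █
    (4,3)@(9, 7): e=[7,50,-1] → ·
    (1,4)@(3, 9): e=[-7,-2,65] → ·
    (2,4)@(5, 9): e=[-7,14,49] → ·
    (3,4)@(7, 9): e=[-7,30,33] → ·
  covered (6 px):
    · · · · · · · · · · ·
    · █ · · · · · · · · ·
    · █ █ · · · · · · · ·
    · █ █ █ · · · · · · ·
    · · · · · · · · · · ·
    · · · · · · · · · · ·
    · · · · · · · · · · ·
    · · · · · · · · · · ·
    · · · · · · · · · · ·
T2:
  2·area = 92  (B↔C swapped to make it positive)
  edge (14, 8)→(10, 18): d=(-4,10) right/bottom  bias=-1
  edge (10, 18)→(8, 0): d=(-2,-18) top-left  bias=+0
  edge (8, 0)→(14, 8): d=(6,8) right/bottom  bias=-1
    (4,1)@(9, 3): e=[70,12,10] → █
    (5,1)@(11, 3): e=[50,48,-6] → ·
    (4,2)@(9, 5): e=[62,8,22] → █
    (5,2)@(11, 5): e=[42,44,6] → █
    (6,2)@(13, 5): e=[22,80,-10] → ·
    (4,3)@(9, 7): e=[54,4,34] → █
    (6,3)@(13, 7): e=[14,76,2] → █
    (7,3)@(15, 7): e=[-6,112,-14] → ·
    (4,4)@(9, 9): e=[46,0,46] → █  [on edge]
    (7,4)@(15, 9): e=[-14,108,-2] → ·
    (4,5)@(9, 11): e=[38,-4,58] → ·
    (5,5)@(11, 11): e=[18,32,42] → █
  covered (12 px):
    · · · · · · · · · · ·
    · · · · █ · · · · · ·
    · · · · █ █ · · · · ·
    · · · · █ █ █ · · · ·
    · · · · █ █ █ · · · ·
    · · · · · █ · · · · ·
    · · · · · █ · · · · ·
    · · · · · █ · · · · ·
    · · · · · · · · · · ·

Z-buffer (winner per pixel, '.' = empty):
  . 0 0 0 . . . . . . .
  . 1 0 0 2 . . . . . .
  . 1 1 0 0 2 . . . . .
  . 1 1 1 0 2 2 . . . .
  . . . . 2 2 2 . . . .
  . . . . . 2 . . . . .
  . . . . . 2 . . . . .
  . . . . . 2 . . . . .
  . . . . . . . . . . .

Final: -1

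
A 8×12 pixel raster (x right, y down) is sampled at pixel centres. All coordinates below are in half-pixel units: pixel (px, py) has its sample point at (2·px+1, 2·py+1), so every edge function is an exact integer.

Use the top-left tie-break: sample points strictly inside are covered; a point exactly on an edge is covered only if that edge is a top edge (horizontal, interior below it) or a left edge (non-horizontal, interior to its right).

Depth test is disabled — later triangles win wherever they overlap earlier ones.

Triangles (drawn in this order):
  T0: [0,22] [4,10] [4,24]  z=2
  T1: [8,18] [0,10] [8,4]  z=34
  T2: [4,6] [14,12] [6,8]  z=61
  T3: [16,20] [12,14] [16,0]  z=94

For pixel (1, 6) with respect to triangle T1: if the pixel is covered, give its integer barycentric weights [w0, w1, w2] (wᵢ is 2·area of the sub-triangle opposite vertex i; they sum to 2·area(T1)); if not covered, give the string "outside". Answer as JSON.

T0:
  2·area = 56
  edge (0, 22)→(4, 10): d=(4,-12) top-left  bias=+0
  edge (4, 10)→(4, 24): d=(0,14) right/bottom  bias=-1
  edge (4, 24)→(0, 22): d=(-4,-2) top-left  bias=+0
    (3,0)@(7, 1): e=[0,-42,98] → .  [on edge]
    (2,3)@(5, 7): e=[0,-14,70] → .  [on edge]
    (1,6)@(3, 13): e=[0,14,42] → X  [on edge]
    (2,6)@(5, 13): e=[24,-14,46] → .
    (1,7)@(3, 15): e=[8,14,34] → X
    (2,7)@(5, 15): e=[32,-14,38] → .
    (1,8)@(3, 17): e=[16,14,26] → X
    (2,8)@(5, 17): e=[40,-14,30] → .
    (0,9)@(1, 19): e=[0,42,14] → X  [on edge]
    (2,9)@(5, 19): e=[48,-14,22] → .
    (0,10)@(1, 21): e=[8,42,6] → X
    (2,10)@(5, 21): e=[56,-14,14] → .
  covered (8 px):
    . . . . . . . .
    . . . . . . . .
    . . . . . . . .
    . . . . . . . .
    . . . . . . . .
    . . . . . . . .
    . X . . . . . .
    . X . . . . . .
    . X . . . . . .
    X X . . . . . .
    X X . . . . . .
    . X . . . . . .
T1:
  2·area = 112
  edge (8, 18)→(0, 10): d=(-8,-8) top-left  bias=+0
  edge (0, 10)→(8, 4): d=(8,-6) top-left  bias=+0
  edge (8, 4)→(8, 18): d=(0,14) right/bottom  bias=-1
    (3,2)@(7, 5): e=[96,2,14] → X
    (4,2)@(9, 5): e=[112,14,-14] → .
    (2,3)@(5, 7): e=[64,6,42] → X
    (4,3)@(9, 7): e=[96,30,-14] → .
    (1,4)@(3, 9): e=[32,10,70] → X
    (4,4)@(9, 9): e=[80,46,-14] → .
    (0,5)@(1, 11): e=[0,14,98] → X  [on edge]
    (4,5)@(9, 11): e=[64,62,-14] → .
    (0,6)@(1, 13): e=[-16,30,98] → .
    (1,6)@(3, 13): e=[0,42,70] → X  [on edge]
    (4,6)@(9, 13): e=[48,78,-14] → .
    (1,7)@(3, 15): e=[-16,58,70] → .
    (2,7)@(5, 15): e=[0,70,42] → X  [on edge]
    (3,8)@(7, 17): e=[0,98,14] → X  [on edge]
    (4,9)@(9, 19): e=[0,126,-14] → .  [on edge]
    (5,10)@(11, 21): e=[0,154,-42] → .  [on edge]
    (6,11)@(13, 23): e=[0,182,-70] → .  [on edge]
  covered (16 px):
    . . . . . . . .
    . . . . . . . .
    . . . X . . . .
    . . X X . . . .
    . X X X . . . .
    X X X X . . . .
    . X X X . . . .
    . . X X . . . .
    . . . X . . . .
    . . . . . . . .
    . . . . . . . .
    . . . . . . . .
T2:
  2·area = 8
  edge (4, 6)→(14, 12): d=(10,6) right/bottom  bias=-1
  edge (14, 12)→(6, 8): d=(-8,-4) top-left  bias=+0
  edge (6, 8)→(4, 6): d=(-2,-2) top-left  bias=+0
    (0,1)@(1, 3): e=[-12,20,0] → .  [on edge]
    (1,2)@(3, 5): e=[-4,12,0] → .  [on edge]
    (2,3)@(5, 7): e=[4,4,0] → X  [on edge]
    (3,3)@(7, 7): e=[-8,12,4] → .
    (2,4)@(5, 9): e=[24,-12,-4] → .
    (3,4)@(7, 9): e=[12,-4,0] → .  [on edge]
    (4,4)@(9, 9): e=[0,4,4] → .  [on edge]
    (4,5)@(9, 11): e=[20,-12,0] → .  [on edge]
    (5,6)@(11, 13): e=[28,-20,0] → .  [on edge]
    (6,7)@(13, 15): e=[36,-28,0] → .  [on edge]
    (7,8)@(15, 17): e=[44,-36,0] → .  [on edge]
  covered (1 px):
    . . . . . . . .
    . . . . . . . .
    . . . . . . . .
    . . X . . . . .
    . . . . . . . .
    . . . . . . . .
    . . . . . . . .
    . . . . . . . .
    . . . . . . . .
    . . . . . . . .
    . . . . . . . .
    . . . . . . . .
T3:
  2·area = 80
  edge (16, 20)→(12, 14): d=(-4,-6) top-left  bias=+0
  edge (12, 14)→(16, 0): d=(4,-14) top-left  bias=+0
  edge (16, 0)→(16, 20): d=(0,20) right/bottom  bias=-1
    (7,2)@(15, 5): e=[54,6,20] → X
    (7,3)@(15, 7): e=[46,14,20] → X
    (7,4)@(15, 9): e=[38,22,20] → X
    (6,5)@(13, 11): e=[18,2,60] → X
    (6,6)@(13, 13): e=[10,10,60] → X
    (6,7)@(13, 15): e=[2,18,60] → X
    (6,8)@(13, 17): e=[-6,26,60] → .
    (7,8)@(15, 17): e=[6,54,20] → X
    (7,9)@(15, 19): e=[-2,62,20] → .
  covered (10 px):
    . . . . . . . .
    . . . . . . . .
    . . . . . . . X
    . . . . . . . X
    . . . . . . . X
    . . . . . . X X
    . . . . . . X X
    . . . . . . X X
    . . . . . . . X
    . . . . . . . .
    . . . . . . . .
    . . . . . . . .

Result: [42,70,0]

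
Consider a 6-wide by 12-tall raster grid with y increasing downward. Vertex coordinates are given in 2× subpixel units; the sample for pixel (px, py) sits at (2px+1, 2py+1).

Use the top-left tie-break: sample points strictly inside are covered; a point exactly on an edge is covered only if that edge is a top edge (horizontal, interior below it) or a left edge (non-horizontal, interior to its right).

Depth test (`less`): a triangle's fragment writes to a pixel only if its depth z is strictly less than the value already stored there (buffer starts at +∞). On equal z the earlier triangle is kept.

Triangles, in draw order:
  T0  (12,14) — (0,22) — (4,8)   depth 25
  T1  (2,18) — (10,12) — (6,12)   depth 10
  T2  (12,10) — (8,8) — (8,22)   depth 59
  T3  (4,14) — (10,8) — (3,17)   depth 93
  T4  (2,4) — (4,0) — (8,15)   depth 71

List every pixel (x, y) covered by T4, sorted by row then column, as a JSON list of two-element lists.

T0:
  2·area = 136
  edge (12, 14)→(0, 22): d=(-12,8) right/bottom  bias=-1
  edge (0, 22)→(4, 8): d=(4,-14) top-left  bias=+0
  edge (4, 8)→(12, 14): d=(8,6) right/bottom  bias=-1
    (2,4)@(5, 9): e=[116,18,2] → #
    (3,4)@(7, 9): e=[100,46,-10] → ·
    (2,5)@(5, 11): e=[92,26,18] → #
    (3,5)@(7, 11): e=[76,54,6] → #
    (4,5)@(9, 11): e=[60,82,-6] → ·
    (1,6)@(3, 13): e=[84,6,46] → #
    (4,6)@(9, 13): e=[36,90,10] → #
    (5,6)@(11, 13): e=[20,118,-2] → ·
    (1,7)@(3, 15): e=[60,14,62] → #
    (5,7)@(11, 15): e=[-4,126,14] → ·
    (1,8)@(3, 17): e=[36,22,78] → #
    (4,8)@(9, 17): e=[-12,106,42] → ·
  covered (17 px):
    · · · · · ·
    · · · · · ·
    · · · · · ·
    · · · · · ·
    · · # · · ·
    · · # # · ·
    · # # # # ·
    · # # # # ·
    · # # # · ·
    # # · · · ·
    # · · · · ·
    · · · · · ·
T1:
  2·area = 24  (B↔C swapped to make it positive)
  edge (2, 18)→(6, 12): d=(4,-6) top-left  bias=+0
  edge (6, 12)→(10, 12): d=(4,0) top-left  bias=+0
  edge (10, 12)→(2, 18): d=(-8,6) right/bottom  bias=-1
    (3,6)@(7, 13): e=[10,4,10] → #
    (4,6)@(9, 13): e=[22,4,-2] → ·
    (2,7)@(5, 15): e=[6,12,6] → #
    (3,7)@(7, 15): e=[18,12,-6] → ·
    (1,8)@(3, 17): e=[2,20,2] → #
    (2,8)@(5, 17): e=[14,20,-10] → ·
    (1,9)@(3, 19): e=[10,28,-14] → ·
  covered (3 px):
    · · · · · ·
    · · · · · ·
    · · · · · ·
    · · · · · ·
    · · · · · ·
    · · · · · ·
    · · · # · ·
    · · # · · ·
    · # · · · ·
    · · · · · ·
    · · · · · ·
    · · · · · ·
T2:
  2·area = 56  (B↔C swapped to make it positive)
  edge (12, 10)→(8, 22): d=(-4,12) right/bottom  bias=-1
  edge (8, 22)→(8, 8): d=(0,-14) top-left  bias=+0
  edge (8, 8)→(12, 10): d=(4,2) right/bottom  bias=-1
    (4,4)@(9, 9): e=[40,14,2] → #
    (5,4)@(11, 9): e=[16,42,-2] → ·
    (4,5)@(9, 11): e=[32,14,10] → #
    (5,5)@(11, 11): e=[8,42,6] → #
    (4,6)@(9, 13): e=[24,14,18] → #
    (5,6)@(11, 13): e=[0,42,14] → ·  [on edge]
    (4,7)@(9, 15): e=[16,14,26] → #
    (5,7)@(11, 15): e=[-8,42,22] → ·
    (4,8)@(9, 17): e=[8,14,34] → #
    (5,8)@(11, 17): e=[-16,42,30] → ·
    (4,9)@(9, 19): e=[0,14,42] → ·  [on edge]
  covered (6 px):
    · · · · · ·
    · · · · · ·
    · · · · · ·
    · · · · · ·
    · · · · # ·
    · · · · # #
    · · · · # ·
    · · · · # ·
    · · · · # ·
    · · · · · ·
    · · · · · ·
    · · · · · ·
T3:
  2·area = 12
  edge (4, 14)→(10, 8): d=(6,-6) top-left  bias=+0
  edge (10, 8)→(3, 17): d=(-7,9) right/bottom  bias=-1
  edge (3, 17)→(4, 14): d=(1,-3) top-left  bias=+0
    (3,2)@(7, 5): e=[-36,48,0] → ·  [on edge]
    (5,3)@(11, 7): e=[0,-2,14] → ·  [on edge]
    (4,4)@(9, 9): e=[0,2,10] → #  [on edge]
    (5,4)@(11, 9): e=[12,-16,16] → ·
    (2,5)@(5, 11): e=[-12,24,0] → ·  [on edge]
    (3,5)@(7, 11): e=[0,6,6] → #  [on edge]
    (4,5)@(9, 11): e=[12,-12,12] → ·
    (2,6)@(5, 13): e=[0,10,2] → #  [on edge]
    (3,6)@(7, 13): e=[12,-8,8] → ·
    (1,7)@(3, 15): e=[0,14,-2] → ·  [on edge]
    (2,7)@(5, 15): e=[12,-4,4] → ·
    (0,8)@(1, 17): e=[0,18,-6] → ·  [on edge]
    (1,8)@(3, 17): e=[12,0,0] → ·  [on edge]
    (0,11)@(1, 23): e=[36,-24,0] → ·  [on edge]
  covered (3 px):
    · · · · · ·
    · · · · · ·
    · · · · · ·
    · · · · · ·
    · · · · # ·
    · · · # · ·
    · · # · · ·
    · · · · · ·
    · · · · · ·
    · · · · · ·
    · · · · · ·
    · · · · · ·
T4:
  2·area = 46
  edge (2, 4)→(4, 0): d=(2,-4) top-left  bias=+0
  edge (4, 0)→(8, 15): d=(4,15) right/bottom  bias=-1
  edge (8, 15)→(2, 4): d=(-6,-11) top-left  bias=+0
    (1,1)@(3, 3): e=[2,27,17] → #
    (2,1)@(5, 3): e=[10,-3,39] → ·
    (1,2)@(3, 5): e=[6,35,5] → #
    (2,2)@(5, 5): e=[14,5,27] → #
    (3,2)@(7, 5): e=[22,-25,49] → ·
    (1,3)@(3, 7): e=[10,43,-7] → ·
    (2,3)@(5, 7): e=[18,13,15] → #
    (3,3)@(7, 7): e=[26,-17,37] → ·
    (2,4)@(5, 9): e=[22,21,3] → #
    (3,4)@(7, 9): e=[30,-9,25] → ·
    (2,5)@(5, 11): e=[26,29,-9] → ·
    (3,6)@(7, 13): e=[38,7,1] → #
  covered (6 px):
    · · · · · ·
    · # · · · ·
    · # # · · ·
    · · # · · ·
    · · # · · ·
    · · · · · ·
    · · · # · ·
    · · · · · ·
    · · · · · ·
    · · · · · ·
    · · · · · ·
    · · · · · ·

Final: [[1,1],[1,2],[2,2],[2,3],[2,4],[3,6]]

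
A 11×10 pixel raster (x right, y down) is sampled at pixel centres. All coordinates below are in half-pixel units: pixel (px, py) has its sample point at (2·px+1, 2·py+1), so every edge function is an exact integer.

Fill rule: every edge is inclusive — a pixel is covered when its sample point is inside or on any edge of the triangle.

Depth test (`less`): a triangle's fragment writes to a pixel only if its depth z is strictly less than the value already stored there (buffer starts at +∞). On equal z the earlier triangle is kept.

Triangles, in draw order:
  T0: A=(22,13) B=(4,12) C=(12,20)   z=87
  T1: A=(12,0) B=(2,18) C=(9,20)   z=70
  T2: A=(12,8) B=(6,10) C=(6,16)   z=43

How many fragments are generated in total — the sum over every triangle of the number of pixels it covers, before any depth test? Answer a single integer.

T0:
  2·area = 136  (B↔C swapped to make it positive)
  edge (22, 13)→(12, 20): d=(-10,7) inclusive
  edge (12, 20)→(4, 12): d=(-8,-8) inclusive
  edge (4, 12)→(22, 13): d=(18,1) inclusive
    (0,4)@(1, 9): e=[187,0,-51] → .  [on edge]
    (1,5)@(3, 11): e=[153,0,-17] → .  [on edge]
    (2,6)@(5, 13): e=[119,0,17] → X  [on edge]
    (3,6)@(7, 13): e=[105,16,15] → X
    (4,6)@(9, 13): e=[91,32,13] → X
    (5,6)@(11, 13): e=[77,48,11] → X
    (6,6)@(13, 13): e=[63,64,9] → X
    (7,6)@(15, 13): e=[49,80,7] → X
    (8,6)@(17, 13): e=[35,96,5] → X
    (9,6)@(19, 13): e=[21,112,3] → X
    (10,6)@(21, 13): e=[7,128,1] → X
    (2,7)@(5, 15): e=[99,-16,53] → .
    (3,7)@(7, 15): e=[85,0,51] → X  [on edge]
    (4,8)@(9, 17): e=[51,0,85] → X  [on edge]
    (5,9)@(11, 19): e=[17,0,119] → X  [on edge]
  covered (22 px):
    . . . . . . . . . . .
    . . . . . . . . . . .
    . . . . . . . . . . .
    . . . . . . . . . . .
    . . . . . . . . . . .
    . . . . . . . . . . .
    . . X X X X X X X X X
    . . . X X X X X X X .
    . . . . X X X X . . .
    . . . . . X X . . . .
T1:
  2·area = 146  (B↔C swapped to make it positive)
  edge (12, 0)→(9, 20): d=(-3,20) inclusive
  edge (9, 20)→(2, 18): d=(-7,-2) inclusive
  edge (2, 18)→(12, 0): d=(10,-18) inclusive
    (5,1)@(11, 3): e=[11,123,12] → X
    (6,1)@(13, 3): e=[-29,127,48] → .
    (5,2)@(11, 5): e=[5,109,32] → X
    (6,2)@(13, 5): e=[-35,113,68] → .
    (4,3)@(9, 7): e=[39,91,16] → X
    (5,3)@(11, 7): e=[-1,95,52] → .
    (3,4)@(7, 9): e=[73,73,0] → X  [on edge]
    (5,4)@(11, 9): e=[-7,81,72] → .
    (3,5)@(7, 11): e=[67,59,20] → X
    (5,5)@(11, 11): e=[-13,67,92] → .
    (2,6)@(5, 13): e=[101,41,4] → X
    (5,6)@(11, 13): e=[-19,53,112] → .
  covered (19 px):
    . . . . . . . . . . .
    . . . . . X . . . . .
    . . . . . X . . . . .
    . . . . X . . . . . .
    . . . X X . . . . . .
    . . . X X . . . . . .
    . . X X X . . . . . .
    . . X X X . . . . . .
    . X X X X . . . . . .
    . . . X X . . . . . .
T2:
  2·area = 36  (B↔C swapped to make it positive)
  edge (12, 8)→(6, 16): d=(-6,8) inclusive
  edge (6, 16)→(6, 10): d=(0,-6) inclusive
  edge (6, 10)→(12, 8): d=(6,-2) inclusive
    (10,2)@(21, 5): e=[-54,90,0] → .  [on edge]
    (7,3)@(15, 7): e=[-18,54,0] → .  [on edge]
    (4,4)@(9, 9): e=[18,18,0] → X  [on edge]
    (5,4)@(11, 9): e=[2,30,4] → X
    (6,4)@(13, 9): e=[-14,42,8] → .
    (1,5)@(3, 11): e=[54,-18,0] → .  [on edge]
    (3,5)@(7, 11): e=[22,6,8] → X
    (5,5)@(11, 11): e=[-10,30,16] → .
    (3,6)@(7, 13): e=[10,6,20] → X
    (4,6)@(9, 13): e=[-6,18,24] → .
    (3,7)@(7, 15): e=[-2,6,32] → .
  covered (5 px):
    . . . . . . . . . . .
    . . . . . . . . . . .
    . . . . . . . . . . .
    . . . . . . . . . . .
    . . . . X X . . . . .
    . . . X X . . . . . .
    . . . X . . . . . . .
    . . . . . . . . . . .
    . . . . . . . . . . .
    . . . . . . . . . . .

Result: 46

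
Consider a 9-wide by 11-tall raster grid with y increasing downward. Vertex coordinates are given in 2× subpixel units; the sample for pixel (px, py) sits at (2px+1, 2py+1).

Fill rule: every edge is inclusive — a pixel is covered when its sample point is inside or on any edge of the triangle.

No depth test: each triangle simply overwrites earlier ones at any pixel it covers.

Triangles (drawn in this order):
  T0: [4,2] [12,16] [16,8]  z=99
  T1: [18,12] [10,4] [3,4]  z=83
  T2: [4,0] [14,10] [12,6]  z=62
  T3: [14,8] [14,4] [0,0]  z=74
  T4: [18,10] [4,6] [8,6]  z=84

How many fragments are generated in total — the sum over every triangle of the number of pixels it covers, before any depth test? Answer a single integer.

T0:
  2·area = 120  (B↔C swapped to make it positive)
  edge (4, 2)→(16, 8): d=(12,6) inclusive
  edge (16, 8)→(12, 16): d=(-4,8) inclusive
  edge (12, 16)→(4, 2): d=(-8,-14) inclusive
    (2,1)@(5, 3): e=[6,108,6] → █
    (3,1)@(7, 3): e=[-6,92,34] → ·
    (2,2)@(5, 5): e=[30,100,-10] → ·
    (3,2)@(7, 5): e=[18,84,18] → █
    (4,2)@(9, 5): e=[6,68,46] → █
    (5,2)@(11, 5): e=[-6,52,74] → ·
    (3,3)@(7, 7): e=[42,76,2] → █
    (5,3)@(11, 7): e=[18,44,58] → █
    (6,3)@(13, 7): e=[6,28,86] → █
    (7,3)@(15, 7): e=[-6,12,114] → ·
    (3,4)@(7, 9): e=[66,68,-14] → ·
    (4,4)@(9, 9): e=[54,52,14] → █
  covered (15 px):
    · · · · · · · · ·
    · · █ · · · · · ·
    · · · █ █ · · · ·
    · · · █ █ █ █ · ·
    · · · · █ █ █ █ ·
    · · · · · █ █ · ·
    · · · · · █ █ · ·
    · · · · · · · · ·
    · · · · · · · · ·
    · · · · · · · · ·
    · · · · · · · · ·
T1:
  2·area = 56  (B↔C swapped to make it positive)
  edge (18, 12)→(3, 4): d=(-15,-8) inclusive
  edge (3, 4)→(10, 4): d=(7,0) inclusive
  edge (10, 4)→(18, 12): d=(8,8) inclusive
    (3,0)@(7, 1): e=[77,-21,0] → ·  [on edge]
    (4,1)@(9, 3): e=[63,-7,0] → ·  [on edge]
    (2,2)@(5, 5): e=[1,7,48] → █
    (3,2)@(7, 5): e=[17,7,32] → █
    (4,2)@(9, 5): e=[33,7,16] → █
    (5,2)@(11, 5): e=[49,7,0] → █  [on edge]
    (6,2)@(13, 5): e=[65,7,-16] → ·
    (2,3)@(5, 7): e=[-29,21,64] → ·
    (3,3)@(7, 7): e=[-13,21,48] → ·
    (4,3)@(9, 7): e=[3,21,32] → █
    (6,3)@(13, 7): e=[35,21,0] → █  [on edge]
    (7,3)@(15, 7): e=[51,21,-16] → ·
    (7,4)@(15, 9): e=[21,35,0] → █  [on edge]
    (8,5)@(17, 11): e=[7,49,0] → █  [on edge]
  covered (10 px):
    · · · · · · · · ·
    · · · · · · · · ·
    · · █ █ █ █ · · ·
    · · · · █ █ █ · ·
    · · · · · · █ █ ·
    · · · · · · · · █
    · · · · · · · · ·
    · · · · · · · · ·
    · · · · · · · · ·
    · · · · · · · · ·
    · · · · · · · · ·
T2:
  2·area = 20  (B↔C swapped to make it positive)
  edge (4, 0)→(12, 6): d=(8,6) inclusive
  edge (12, 6)→(14, 10): d=(2,4) inclusive
  edge (14, 10)→(4, 0): d=(-10,-10) inclusive
    (2,0)@(5, 1): e=[2,18,0] → █  [on edge]
    (3,0)@(7, 1): e=[-10,10,20] → ·
    (2,1)@(5, 3): e=[18,22,-20] → ·
    (3,1)@(7, 3): e=[6,14,0] → █  [on edge]
    (4,1)@(9, 3): e=[-6,6,20] → ·
    (3,2)@(7, 5): e=[22,18,-20] → ·
    (4,2)@(9, 5): e=[10,10,0] → █  [on edge]
    (5,2)@(11, 5): e=[-2,2,20] → ·
    (4,3)@(9, 7): e=[26,14,-20] → ·
    (5,3)@(11, 7): e=[14,6,0] → █  [on edge]
    (6,3)@(13, 7): e=[2,-2,20] → ·
    (5,4)@(11, 9): e=[30,10,-20] → ·
    (6,4)@(13, 9): e=[18,2,0] → █  [on edge]
    (7,5)@(15, 11): e=[22,-2,0] → ·  [on edge]
    (8,6)@(17, 13): e=[26,-6,0] → ·  [on edge]
  covered (5 px):
    · · █ · · · · · ·
    · · · █ · · · · ·
    · · · · █ · · · ·
    · · · · · █ · · ·
    · · · · · · █ · ·
    · · · · · · · · ·
    · · · · · · · · ·
    · · · · · · · · ·
    · · · · · · · · ·
    · · · · · · · · ·
    · · · · · · · · ·
T3:
  2·area = 56  (B↔C swapped to make it positive)
  edge (14, 8)→(0, 0): d=(-14,-8) inclusive
  edge (0, 0)→(14, 4): d=(14,4) inclusive
  edge (14, 4)→(14, 8): d=(0,4) inclusive
    (1,0)@(3, 1): e=[10,2,44] → █
    (2,0)@(5, 1): e=[26,-6,36] → ·
    (1,1)@(3, 3): e=[-18,30,44] → ·
    (3,1)@(7, 3): e=[14,14,28] → █
    (4,1)@(9, 3): e=[30,6,20] → █
    (5,1)@(11, 3): e=[46,-2,12] → ·
    (3,2)@(7, 5): e=[-14,42,28] → ·
    (4,2)@(9, 5): e=[2,34,20] → █
    (5,2)@(11, 5): e=[18,26,12] → █
    (6,2)@(13, 5): e=[34,18,4] → █
    (7,2)@(15, 5): e=[50,10,-4] → ·
    (4,3)@(9, 7): e=[-26,62,20] → ·
  covered (7 px):
    · █ · · · · · · ·
    · · · █ █ · · · ·
    · · · · █ █ █ · ·
    · · · · · · █ · ·
    · · · · · · · · ·
    · · · · · · · · ·
    · · · · · · · · ·
    · · · · · · · · ·
    · · · · · · · · ·
    · · · · · · · · ·
    · · · · · · · · ·
T4:
  2·area = 16
  edge (18, 10)→(4, 6): d=(-14,-4) inclusive
  edge (4, 6)→(8, 6): d=(4,0) inclusive
  edge (8, 6)→(18, 10): d=(10,4) inclusive
    (4,3)@(9, 7): e=[6,4,6] → █
    (5,3)@(11, 7): e=[14,4,-2] → ·
    (4,4)@(9, 9): e=[-22,12,26] → ·
    (7,4)@(15, 9): e=[2,12,2] → █
    (8,4)@(17, 9): e=[10,12,-6] → ·
    (7,5)@(15, 11): e=[-26,20,22] → ·
  covered (2 px):
    · · · · · · · · ·
    · · · · · · · · ·
    · · · · · · · · ·
    · · · · █ · · · ·
    · · · · · · · █ ·
    · · · · · · · · ·
    · · · · · · · · ·
    · · · · · · · · ·
    · · · · · · · · ·
    · · · · · · · · ·
    · · · · · · · · ·

Result: 39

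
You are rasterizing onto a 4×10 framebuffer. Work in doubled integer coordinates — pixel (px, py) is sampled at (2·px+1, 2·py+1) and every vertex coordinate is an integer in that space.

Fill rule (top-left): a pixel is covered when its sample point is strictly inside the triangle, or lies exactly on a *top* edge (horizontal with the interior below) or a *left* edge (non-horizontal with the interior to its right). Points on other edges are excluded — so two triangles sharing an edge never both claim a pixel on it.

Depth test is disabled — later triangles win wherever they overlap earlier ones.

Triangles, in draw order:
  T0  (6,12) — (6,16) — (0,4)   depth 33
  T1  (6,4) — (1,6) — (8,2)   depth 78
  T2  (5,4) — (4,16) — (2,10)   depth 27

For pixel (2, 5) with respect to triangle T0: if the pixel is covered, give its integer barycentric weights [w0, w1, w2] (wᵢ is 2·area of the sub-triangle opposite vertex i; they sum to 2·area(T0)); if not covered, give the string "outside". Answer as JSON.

T0:
  2·area = 24
  edge (6, 12)→(6, 16): d=(0,4) right/bottom  bias=-1
  edge (6, 16)→(0, 4): d=(-6,-12) top-left  bias=+0
  edge (0, 4)→(6, 12): d=(6,8) right/bottom  bias=-1
    (1,4)@(3, 9): e=[12,6,6] → X
    (2,4)@(5, 9): e=[4,30,-10] → .
    (1,5)@(3, 11): e=[12,-6,18] → .
    (2,5)@(5, 11): e=[4,18,2] → X
    (3,5)@(7, 11): e=[-4,42,-14] → .
    (2,6)@(5, 13): e=[4,6,14] → X
    (3,6)@(7, 13): e=[-4,30,-2] → .
    (2,7)@(5, 15): e=[4,-6,26] → .
  covered (3 px):
    . . . .
    . . . .
    . . . .
    . . . .
    . X . .
    . . X .
    . . X .
    . . . .
    . . . .
    . . . .
T1:
  2·area = 6
  edge (6, 4)→(1, 6): d=(-5,2) right/bottom  bias=-1
  edge (1, 6)→(8, 2): d=(7,-4) top-left  bias=+0
  edge (8, 2)→(6, 4): d=(-2,2) right/bottom  bias=-1
    (3,1)@(7, 3): e=[3,3,0] → .  [on edge]
    (1,2)@(3, 5): e=[1,1,4] → X
    (2,2)@(5, 5): e=[-3,9,0] → .  [on edge]
    (1,3)@(3, 7): e=[-9,15,0] → .  [on edge]
    (0,4)@(1, 9): e=[-15,21,0] → .  [on edge]
  covered (1 px):
    . . . .
    . . . .
    . X . .
    . . . .
    . . . .
    . . . .
    . . . .
    . . . .
    . . . .
    . . . .
T2:
  2·area = 30
  edge (5, 4)→(4, 16): d=(-1,12) right/bottom  bias=-1
  edge (4, 16)→(2, 10): d=(-2,-6) top-left  bias=+0
  edge (2, 10)→(5, 4): d=(3,-6) top-left  bias=+0
    (0,3)@(1, 7): e=[45,0,-15] → .  [on edge]
    (1,4)@(3, 9): e=[19,8,3] → X
    (2,4)@(5, 9): e=[-5,20,15] → .
    (1,5)@(3, 11): e=[17,4,9] → X
    (2,5)@(5, 11): e=[-7,16,21] → .
    (1,6)@(3, 13): e=[15,0,15] → X  [on edge]
    (2,6)@(5, 13): e=[-9,12,27] → .
    (1,7)@(3, 15): e=[13,-4,21] → .
    (2,9)@(5, 19): e=[-15,0,45] → .  [on edge]
  covered (3 px):
    . . . .
    . . . .
    . . . .
    . . . .
    . X . .
    . X . .
    . X . .
    . . . .
    . . . .
    . . . .

Answer: [18,2,4]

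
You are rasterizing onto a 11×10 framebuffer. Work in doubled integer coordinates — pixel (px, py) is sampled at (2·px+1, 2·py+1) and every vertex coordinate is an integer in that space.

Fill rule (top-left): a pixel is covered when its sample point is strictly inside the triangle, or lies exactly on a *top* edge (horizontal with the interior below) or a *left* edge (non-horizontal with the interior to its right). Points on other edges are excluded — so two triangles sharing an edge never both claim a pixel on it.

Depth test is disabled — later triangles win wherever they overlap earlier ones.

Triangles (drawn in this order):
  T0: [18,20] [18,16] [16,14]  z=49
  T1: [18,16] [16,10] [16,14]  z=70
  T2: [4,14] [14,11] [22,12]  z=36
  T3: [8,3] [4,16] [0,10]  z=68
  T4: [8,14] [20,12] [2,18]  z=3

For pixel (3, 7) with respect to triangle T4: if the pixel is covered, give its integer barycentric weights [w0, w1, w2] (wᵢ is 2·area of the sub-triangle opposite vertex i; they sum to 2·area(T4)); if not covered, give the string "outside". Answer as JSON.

T0:
  2·area = 8  (B↔C swapped to make it positive)
  edge (18, 20)→(16, 14): d=(-2,-6) top-left  bias=+0
  edge (16, 14)→(18, 16): d=(2,2) right/bottom  bias=-1
  edge (18, 16)→(18, 20): d=(0,4) right/bottom  bias=-1
    (1,0)@(3, 1): e=[-52,0,60] → ·  [on edge]
    (2,1)@(5, 3): e=[-44,0,52] → ·  [on edge]
    (3,2)@(7, 5): e=[-36,0,44] → ·  [on edge]
    (6,2)@(13, 5): e=[0,-12,20] → ·  [on edge]
    (4,3)@(9, 7): e=[-28,0,36] → ·  [on edge]
    (5,4)@(11, 9): e=[-20,0,28] → ·  [on edge]
    (6,5)@(13, 11): e=[-12,0,20] → ·  [on edge]
    (7,5)@(15, 11): e=[0,-4,12] → ·  [on edge]
    (7,6)@(15, 13): e=[-4,0,12] → ·  [on edge]
    (8,7)@(17, 15): e=[4,0,4] → ·  [on edge]
    (8,8)@(17, 17): e=[0,4,4] → █  [on edge]
    (9,8)@(19, 17): e=[12,0,-4] → ·  [on edge]
    (10,9)@(21, 19): e=[20,0,-12] → ·  [on edge]
  covered (1 px):
    · · · · · · · · · · ·
    · · · · · · · · · · ·
    · · · · · · · · · · ·
    · · · · · · · · · · ·
    · · · · · · · · · · ·
    · · · · · · · · · · ·
    · · · · · · · · · · ·
    · · · · · · · · · · ·
    · · · · · · · · █ · ·
    · · · · · · · · · · ·
T1:
  2·area = 8  (B↔C swapped to make it positive)
  edge (18, 16)→(16, 14): d=(-2,-2) top-left  bias=+0
  edge (16, 14)→(16, 10): d=(0,-4) top-left  bias=+0
  edge (16, 10)→(18, 16): d=(2,6) right/bottom  bias=-1
    (1,0)@(3, 1): e=[0,-52,60] → ·  [on edge]
    (6,0)@(13, 1): e=[20,-12,0] → ·  [on edge]
    (2,1)@(5, 3): e=[0,-44,52] → ·  [on edge]
    (3,2)@(7, 5): e=[0,-36,44] → ·  [on edge]
    (4,3)@(9, 7): e=[0,-28,36] → ·  [on edge]
    (7,3)@(15, 7): e=[12,-4,0] → ·  [on edge]
    (5,4)@(11, 9): e=[0,-20,28] → ·  [on edge]
    (6,5)@(13, 11): e=[0,-12,20] → ·  [on edge]
    (7,6)@(15, 13): e=[0,-4,12] → ·  [on edge]
    (8,6)@(17, 13): e=[4,4,0] → ·  [on edge]
    (8,7)@(17, 15): e=[0,4,4] → █  [on edge]
    (9,7)@(19, 15): e=[4,12,-8] → ·
    (9,8)@(19, 17): e=[0,12,-4] → ·  [on edge]
    (9,9)@(19, 19): e=[-4,12,0] → ·  [on edge]
    (10,9)@(21, 19): e=[0,20,-12] → ·  [on edge]
  covered (1 px):
    · · · · · · · · · · ·
    · · · · · · · · · · ·
    · · · · · · · · · · ·
    · · · · · · · · · · ·
    · · · · · · · · · · ·
    · · · · · · · · · · ·
    · · · · · · · · · · ·
    · · · · · · · · █ · ·
    · · · · · · · · · · ·
    · · · · · · · · · · ·
T2:
  2·area = 34
  edge (4, 14)→(14, 11): d=(10,-3) top-left  bias=+0
  edge (14, 11)→(22, 12): d=(8,1) right/bottom  bias=-1
  edge (22, 12)→(4, 14): d=(-18,2) right/bottom  bias=-1
    (4,6)@(9, 13): e=[5,21,8] → █
    (5,6)@(11, 13): e=[11,19,4] → █
    (6,6)@(13, 13): e=[17,17,0] → ·  [on edge]
    (4,7)@(9, 15): e=[25,37,-28] → ·
    (5,7)@(11, 15): e=[31,35,-32] → ·
  covered (2 px):
    · · · · · · · · · · ·
    · · · · · · · · · · ·
    · · · · · · · · · · ·
    · · · · · · · · · · ·
    · · · · · · · · · · ·
    · · · · · · · · · · ·
    · · · · █ █ · · · · ·
    · · · · · · · · · · ·
    · · · · · · · · · · ·
    · · · · · · · · · · ·
T3:
  2·area = 76
  edge (8, 3)→(4, 16): d=(-4,13) right/bottom  bias=-1
  edge (4, 16)→(0, 10): d=(-4,-6) top-left  bias=+0
  edge (0, 10)→(8, 3): d=(8,-7) top-left  bias=+0
    (3,2)@(7, 5): e=[5,62,9] → █
    (4,2)@(9, 5): e=[-21,74,23] → ·
    (2,3)@(5, 7): e=[23,42,11] → █
    (3,3)@(7, 7): e=[-3,54,25] → ·
    (1,4)@(3, 9): e=[41,22,13] → █
    (3,4)@(7, 9): e=[-11,46,41] → ·
    (0,5)@(1, 11): e=[59,2,15] → █
    (3,5)@(7, 11): e=[-19,38,57] → ·
    (0,6)@(1, 13): e=[51,-6,31] → ·
    (1,6)@(3, 13): e=[25,6,45] → █
    (2,6)@(5, 13): e=[-1,18,59] → ·
    (1,7)@(3, 15): e=[17,-2,61] → ·
  covered (8 px):
    · · · · · · · · · · ·
    · · · · · · · · · · ·
    · · · █ · · · · · · ·
    · · █ · · · · · · · ·
    · █ █ · · · · · · · ·
    █ █ █ · · · · · · · ·
    · █ · · · · · · · · ·
    · · · · · · · · · · ·
    · · · · · · · · · · ·
    · · · · · · · · · · ·
T4:
  2·area = 36
  edge (8, 14)→(20, 12): d=(12,-2) top-left  bias=+0
  edge (20, 12)→(2, 18): d=(-18,6) right/bottom  bias=-1
  edge (2, 18)→(8, 14): d=(6,-4) top-left  bias=+0
    (7,6)@(15, 13): e=[2,12,22] → █
    (8,6)@(17, 13): e=[6,0,30] → ·  [on edge]
    (3,7)@(7, 15): e=[10,24,2] → █
    (4,7)@(9, 15): e=[14,12,10] → █
    (5,7)@(11, 15): e=[18,0,18] → ·  [on edge]
    (7,7)@(15, 15): e=[26,-24,34] → ·
    (2,8)@(5, 17): e=[30,0,6] → ·  [on edge]
    (3,8)@(7, 17): e=[34,-12,14] → ·
    (4,8)@(9, 17): e=[38,-24,22] → ·
  covered (3 px):
    · · · · · · · · · · ·
    · · · · · · · · · · ·
    · · · · · · · · · · ·
    · · · · · · · · · · ·
    · · · · · · · · · · ·
    · · · · · · · · · · ·
    · · · · · · · █ · · ·
    · · · █ █ · · · · · ·
    · · · · · · · · · · ·
    · · · · · · · · · · ·

Final: [24,2,10]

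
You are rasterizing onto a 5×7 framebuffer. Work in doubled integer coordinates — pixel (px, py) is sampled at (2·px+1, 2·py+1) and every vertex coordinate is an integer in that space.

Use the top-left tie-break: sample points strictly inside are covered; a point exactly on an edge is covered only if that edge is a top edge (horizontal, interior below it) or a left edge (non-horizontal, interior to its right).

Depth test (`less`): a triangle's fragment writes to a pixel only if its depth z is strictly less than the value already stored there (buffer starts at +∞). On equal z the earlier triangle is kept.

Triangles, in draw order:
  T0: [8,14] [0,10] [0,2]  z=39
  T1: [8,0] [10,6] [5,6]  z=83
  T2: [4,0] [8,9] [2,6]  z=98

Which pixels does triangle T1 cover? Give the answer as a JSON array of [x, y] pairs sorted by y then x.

T0:
  2·area = 64
  edge (8, 14)→(0, 10): d=(-8,-4) top-left  bias=+0
  edge (0, 10)→(0, 2): d=(0,-8) top-left  bias=+0
  edge (0, 2)→(8, 14): d=(8,12) right/bottom  bias=-1
    (0,2)@(1, 5): e=[44,8,12] → X
    (1,2)@(3, 5): e=[52,24,-12] → .
    (0,3)@(1, 7): e=[28,8,28] → X
    (1,3)@(3, 7): e=[36,24,4] → X
    (2,3)@(5, 7): e=[44,40,-20] → .
    (0,4)@(1, 9): e=[12,8,44] → X
    (2,4)@(5, 9): e=[28,40,-4] → .
    (0,5)@(1, 11): e=[-4,8,60] → .
    (1,5)@(3, 11): e=[4,24,36] → X
    (2,5)@(5, 11): e=[12,40,12] → X
    (3,5)@(7, 11): e=[20,56,-12] → .
    (1,6)@(3, 13): e=[-12,24,52] → .
  covered (8 px):
    . . . . .
    . . . . .
    X . . . .
    X X . . .
    X X . . .
    . X X . .
    . . . X .
T1:
  2·area = 30
  edge (8, 0)→(10, 6): d=(2,6) right/bottom  bias=-1
  edge (10, 6)→(5, 6): d=(-5,0) right/bottom  bias=-1
  edge (5, 6)→(8, 0): d=(3,-6) top-left  bias=+0
    (3,1)@(7, 3): e=[12,15,3] → X
    (4,1)@(9, 3): e=[0,15,15] → .  [on edge]
    (3,2)@(7, 5): e=[16,5,9] → X
    (4,2)@(9, 5): e=[4,5,21] → X
    (3,3)@(7, 7): e=[20,-5,15] → .
    (4,3)@(9, 7): e=[8,-5,27] → .
  covered (3 px):
    . . . . .
    . . . X .
    . . . X X
    . . . . .
    . . . . .
    . . . . .
    . . . . .
T2:
  2·area = 42
  edge (4, 0)→(8, 9): d=(4,9) right/bottom  bias=-1
  edge (8, 9)→(2, 6): d=(-6,-3) top-left  bias=+0
  edge (2, 6)→(4, 0): d=(2,-6) top-left  bias=+0
    (1,1)@(3, 3): e=[21,21,0] → X  [on edge]
    (2,1)@(5, 3): e=[3,27,12] → X
    (3,1)@(7, 3): e=[-15,33,24] → .
    (1,2)@(3, 5): e=[29,9,4] → X
    (3,2)@(7, 5): e=[-7,21,28] → .
    (1,3)@(3, 7): e=[37,-3,8] → .
    (2,3)@(5, 7): e=[19,3,20] → X
    (3,3)@(7, 7): e=[1,9,32] → X
    (4,3)@(9, 7): e=[-17,15,44] → .
    (0,4)@(1, 9): e=[63,-21,0] → .  [on edge]
    (2,4)@(5, 9): e=[27,-9,24] → .
    (3,4)@(7, 9): e=[9,-3,36] → .
  covered (6 px):
    . . . . .
    . X X . .
    . X X . .
    . . X X .
    . . . . .
    . . . . .
    . . . . .

Final: [[3,1],[3,2],[4,2]]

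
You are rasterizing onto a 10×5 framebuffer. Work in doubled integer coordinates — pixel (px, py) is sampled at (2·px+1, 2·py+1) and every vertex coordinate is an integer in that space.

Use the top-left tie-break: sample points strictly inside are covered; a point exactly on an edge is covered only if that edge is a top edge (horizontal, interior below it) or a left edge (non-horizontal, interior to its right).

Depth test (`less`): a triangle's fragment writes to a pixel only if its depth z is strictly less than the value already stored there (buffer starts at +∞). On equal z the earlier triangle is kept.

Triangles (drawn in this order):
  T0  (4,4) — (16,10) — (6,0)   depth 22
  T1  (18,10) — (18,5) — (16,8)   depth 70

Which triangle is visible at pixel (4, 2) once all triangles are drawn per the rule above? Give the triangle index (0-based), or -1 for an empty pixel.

T0:
  2·area = 60  (B↔C swapped to make it positive)
  edge (4, 4)→(6, 0): d=(2,-4) top-left  bias=+0
  edge (6, 0)→(16, 10): d=(10,10) right/bottom  bias=-1
  edge (16, 10)→(4, 4): d=(-12,-6) top-left  bias=+0
    (3,0)@(7, 1): e=[6,0,54] → ·  [on edge]
    (2,1)@(5, 3): e=[2,40,18] → █
    (3,1)@(7, 3): e=[10,20,30] → █
    (4,1)@(9, 3): e=[18,0,42] → ·  [on edge]
    (2,2)@(5, 5): e=[6,60,-6] → ·
    (3,2)@(7, 5): e=[14,40,6] → █
    (4,2)@(9, 5): e=[22,20,18] → █
    (5,2)@(11, 5): e=[30,0,30] → ·  [on edge]
    (3,3)@(7, 7): e=[18,60,-18] → ·
    (4,3)@(9, 7): e=[26,40,-6] → ·
    (5,3)@(11, 7): e=[34,20,6] → █
    (6,3)@(13, 7): e=[42,0,18] → ·  [on edge]
    (7,4)@(15, 9): e=[54,0,6] → ·  [on edge]
  covered (5 px):
    · · · · · · · · · ·
    · · █ █ · · · · · ·
    · · · █ █ · · · · ·
    · · · · · █ · · · ·
    · · · · · · · · · ·
T1:
  2·area = 10  (B↔C swapped to make it positive)
  edge (18, 10)→(16, 8): d=(-2,-2) top-left  bias=+0
  edge (16, 8)→(18, 5): d=(2,-3) top-left  bias=+0
  edge (18, 5)→(18, 10): d=(0,5) right/bottom  bias=-1
    (4,0)@(9, 1): e=[0,-35,45] → ·  [on edge]
    (5,1)@(11, 3): e=[0,-25,35] → ·  [on edge]
    (6,2)@(13, 5): e=[0,-15,25] → ·  [on edge]
    (7,3)@(15, 7): e=[0,-5,15] → ·  [on edge]
    (8,3)@(17, 7): e=[4,1,5] → █
    (9,3)@(19, 7): e=[8,7,-5] → ·
    (8,4)@(17, 9): e=[0,5,5] → █  [on edge]
    (9,4)@(19, 9): e=[4,11,-5] → ·
  covered (2 px):
    · · · · · · · · · ·
    · · · · · · · · · ·
    · · · · · · · · · ·
    · · · · · · · · █ ·
    · · · · · · · · █ ·

Z-buffer (winner per pixel, '.' = empty):
  . . . . . . . . . .
  . . 0 0 . . . . . .
  . . . 0 0 . . . . .
  . . . . . 0 . . 1 .
  . . . . . . . . 1 .

Answer: 0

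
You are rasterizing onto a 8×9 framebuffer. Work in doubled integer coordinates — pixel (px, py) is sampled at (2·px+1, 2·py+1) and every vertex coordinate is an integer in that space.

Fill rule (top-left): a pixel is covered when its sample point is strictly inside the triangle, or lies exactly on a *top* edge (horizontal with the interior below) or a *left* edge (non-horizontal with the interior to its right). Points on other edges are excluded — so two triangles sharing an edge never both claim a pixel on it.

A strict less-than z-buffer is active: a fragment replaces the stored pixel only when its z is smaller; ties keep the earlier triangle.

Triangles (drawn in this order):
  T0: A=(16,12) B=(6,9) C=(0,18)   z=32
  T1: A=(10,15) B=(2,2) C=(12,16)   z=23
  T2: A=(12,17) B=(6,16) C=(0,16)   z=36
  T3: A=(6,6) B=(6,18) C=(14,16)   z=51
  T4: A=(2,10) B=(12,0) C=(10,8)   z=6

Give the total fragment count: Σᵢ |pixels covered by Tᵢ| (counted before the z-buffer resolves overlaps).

T0:
  2·area = 108  (B↔C swapped to make it positive)
  edge (16, 12)→(0, 18): d=(-16,6) right/bottom  bias=-1
  edge (0, 18)→(6, 9): d=(6,-9) top-left  bias=+0
  edge (6, 9)→(16, 12): d=(10,3) right/bottom  bias=-1
    (2,5)@(5, 11): e=[82,3,23] → █
    (3,5)@(7, 11): e=[70,21,17] → █
    (4,5)@(9, 11): e=[58,39,11] → █
    (5,5)@(11, 11): e=[46,57,5] → █
    (6,5)@(13, 11): e=[34,75,-1] → ·
    (2,6)@(5, 13): e=[50,15,43] → █
    (6,6)@(13, 13): e=[2,87,19] → █
    (7,6)@(15, 13): e=[-10,105,13] → ·
    (1,7)@(3, 15): e=[30,9,69] → █
    (4,7)@(9, 15): e=[-6,63,51] → ·
    (5,7)@(11, 15): e=[-18,81,45] → ·
    (6,7)@(13, 15): e=[-30,99,39] → ·
  covered (13 px):
    · · · · · · · ·
    · · · · · · · ·
    · · · · · · · ·
    · · · · · · · ·
    · · · · · · · ·
    · · █ █ █ █ · ·
    · · █ █ █ █ █ ·
    · █ █ █ · · · ·
    █ · · · · · · ·
T1:
  2·area = 18
  edge (10, 15)→(2, 2): d=(-8,-13) top-left  bias=+0
  edge (2, 2)→(12, 16): d=(10,14) right/bottom  bias=-1
  edge (12, 16)→(10, 15): d=(-2,-1) top-left  bias=+0
    (3,4)@(7, 9): e=[9,0,9] → ·  [on edge]
    (4,6)@(9, 13): e=[3,12,3] → █
    (5,6)@(11, 13): e=[29,-16,5] → ·
    (4,7)@(9, 15): e=[-13,32,-1] → ·
    (5,7)@(11, 15): e=[13,4,1] → █
    (6,7)@(13, 15): e=[39,-24,3] → ·
    (5,8)@(11, 17): e=[-3,24,-3] → ·
  covered (2 px):
    · · · · · · · ·
    · · · · · · · ·
    · · · · · · · ·
    · · · · · · · ·
    · · · · · · · ·
    · · · · · · · ·
    · · · · █ · · ·
    · · · · · █ · ·
    · · · · · · · ·
T2:
  2·area = 6  (B↔C swapped to make it positive)
  edge (12, 17)→(0, 16): d=(-12,-1) top-left  bias=+0
  edge (0, 16)→(6, 16): d=(6,0) top-left  bias=+0
  edge (6, 16)→(12, 17): d=(6,1) right/bottom  bias=-1
  covered (0 px):
    · · · · · · · ·
    · · · · · · · ·
    · · · · · · · ·
    · · · · · · · ·
    · · · · · · · ·
    · · · · · · · ·
    · · · · · · · ·
    · · · · · · · ·
    · · · · · · · ·
T3:
  2·area = 96  (B↔C swapped to make it positive)
  edge (6, 6)→(14, 16): d=(8,10) right/bottom  bias=-1
  edge (14, 16)→(6, 18): d=(-8,2) right/bottom  bias=-1
  edge (6, 18)→(6, 6): d=(0,-12) top-left  bias=+0
    (3,4)@(7, 9): e=[14,70,12] → █
    (4,4)@(9, 9): e=[-6,66,36] → ·
    (3,5)@(7, 11): e=[30,54,12] → █
    (4,5)@(9, 11): e=[10,50,36] → █
    (5,5)@(11, 11): e=[-10,46,60] → ·
    (3,6)@(7, 13): e=[46,38,12] → █
    (5,6)@(11, 13): e=[6,30,60] → █
    (6,6)@(13, 13): e=[-14,26,84] → ·
    (3,7)@(7, 15): e=[62,22,12] → █
    (6,7)@(13, 15): e=[2,10,84] → █
    (7,7)@(15, 15): e=[-18,6,108] → ·
    (3,8)@(7, 17): e=[78,6,12] → █
  covered (12 px):
    · · · · · · · ·
    · · · · · · · ·
    · · · · · · · ·
    · · · · · · · ·
    · · · █ · · · ·
    · · · █ █ · · ·
    · · · █ █ █ · ·
    · · · █ █ █ █ ·
    · · · █ █ · · ·
T4:
  2·area = 60
  edge (2, 10)→(12, 0): d=(10,-10) top-left  bias=+0
  edge (12, 0)→(10, 8): d=(-2,8) right/bottom  bias=-1
  edge (10, 8)→(2, 10): d=(-8,2) right/bottom  bias=-1
    (5,0)@(11, 1): e=[0,6,54] → █  [on edge]
    (6,0)@(13, 1): e=[20,-10,50] → ·
    (4,1)@(9, 3): e=[0,18,42] → █  [on edge]
    (6,1)@(13, 3): e=[40,-14,34] → ·
    (3,2)@(7, 5): e=[0,30,30] → █  [on edge]
    (5,2)@(11, 5): e=[40,-2,22] → ·
    (2,3)@(5, 7): e=[0,42,18] → █  [on edge]
    (5,3)@(11, 7): e=[60,-6,6] → ·
    (1,4)@(3, 9): e=[0,54,6] → █  [on edge]
    (3,4)@(7, 9): e=[40,22,-2] → ·
    (4,4)@(9, 9): e=[60,6,-6] → ·
    (0,5)@(1, 11): e=[0,66,-6] → ·  [on edge]
  covered (10 px):
    · · · · · █ · ·
    · · · · █ █ · ·
    · · · █ █ · · ·
    · · █ █ █ · · ·
    · █ █ · · · · ·
    · · · · · · · ·
    · · · · · · · ·
    · · · · · · · ·
    · · · · · · · ·

Final: 37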